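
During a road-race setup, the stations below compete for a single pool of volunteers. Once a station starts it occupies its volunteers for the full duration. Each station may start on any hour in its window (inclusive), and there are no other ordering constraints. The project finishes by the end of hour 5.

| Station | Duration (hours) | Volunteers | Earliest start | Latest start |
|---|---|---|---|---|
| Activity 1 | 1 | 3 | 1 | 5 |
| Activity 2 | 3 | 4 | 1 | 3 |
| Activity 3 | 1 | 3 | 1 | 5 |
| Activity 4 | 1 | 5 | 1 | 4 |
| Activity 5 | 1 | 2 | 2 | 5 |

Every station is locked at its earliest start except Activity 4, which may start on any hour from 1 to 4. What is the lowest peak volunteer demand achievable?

10

Activity 4@1: h1:15  h2:6  h3:4  h4:0  h5:0 → peak 15
Activity 4@2: h1:10  h2:11  h3:4  h4:0  h5:0 → peak 11
Activity 4@3: h1:10  h2:6  h3:9  h4:0  h5:0 → peak 10
Activity 4@4: h1:10  h2:6  h3:4  h4:5  h5:0 → peak 10
Best is Activity 4@3, peak 10.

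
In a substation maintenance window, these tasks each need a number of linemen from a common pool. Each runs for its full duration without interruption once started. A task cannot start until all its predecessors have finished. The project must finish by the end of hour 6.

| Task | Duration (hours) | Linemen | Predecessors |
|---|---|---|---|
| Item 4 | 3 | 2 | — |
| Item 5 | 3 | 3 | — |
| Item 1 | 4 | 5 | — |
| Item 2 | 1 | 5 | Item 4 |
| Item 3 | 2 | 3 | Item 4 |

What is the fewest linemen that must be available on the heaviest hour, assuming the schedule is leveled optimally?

10

Early-start (Item 4@1, Item 5@1, Item 1@1, Item 2@4, Item 3@4) gives peak 13: h1:10  h2:10  h3:10  h4:13  h5:3  h6:0.
Shift Item 3→5.
Schedule Item 4@1, Item 5@1, Item 1@1, Item 2@4, Item 3@5: h1:10  h2:10  h3:10  h4:10  h5:3  h6:3 — peak 10.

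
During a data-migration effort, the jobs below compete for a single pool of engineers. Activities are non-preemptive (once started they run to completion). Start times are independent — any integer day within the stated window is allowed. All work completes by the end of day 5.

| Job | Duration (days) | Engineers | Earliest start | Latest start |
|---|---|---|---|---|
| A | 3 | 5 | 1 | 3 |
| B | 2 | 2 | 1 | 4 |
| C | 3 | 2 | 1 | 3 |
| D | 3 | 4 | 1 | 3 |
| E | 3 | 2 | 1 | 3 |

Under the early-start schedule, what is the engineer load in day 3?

13

At early start, day 3 has: A, C, D, E.
Demand: 5 + 2 + 4 + 2 = 13.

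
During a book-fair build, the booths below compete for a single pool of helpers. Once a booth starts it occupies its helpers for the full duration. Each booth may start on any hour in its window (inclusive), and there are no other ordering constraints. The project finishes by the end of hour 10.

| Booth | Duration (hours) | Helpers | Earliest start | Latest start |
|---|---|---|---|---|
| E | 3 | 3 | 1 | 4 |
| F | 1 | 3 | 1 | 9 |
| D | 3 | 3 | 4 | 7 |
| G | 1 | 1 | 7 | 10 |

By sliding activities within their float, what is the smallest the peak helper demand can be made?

3

Early-start (E@1, F@1, D@4, G@7) gives peak 6: h1:6  h2:3  h3:3  h4:3  h5:3  h6:3  h7:1  h8:0  h9:0  h10:0.
Shift F→4, D→5, G→8.
Schedule E@1, F@4, D@5, G@8: h1:3  h2:3  h3:3  h4:3  h5:3  h6:3  h7:3  h8:1  h9:0  h10:0 — peak 3.
Total helper-hours = 22 over 10 hours ⇒ peak ≥ ⌈22/10⌉ = 3, so 3 is optimal.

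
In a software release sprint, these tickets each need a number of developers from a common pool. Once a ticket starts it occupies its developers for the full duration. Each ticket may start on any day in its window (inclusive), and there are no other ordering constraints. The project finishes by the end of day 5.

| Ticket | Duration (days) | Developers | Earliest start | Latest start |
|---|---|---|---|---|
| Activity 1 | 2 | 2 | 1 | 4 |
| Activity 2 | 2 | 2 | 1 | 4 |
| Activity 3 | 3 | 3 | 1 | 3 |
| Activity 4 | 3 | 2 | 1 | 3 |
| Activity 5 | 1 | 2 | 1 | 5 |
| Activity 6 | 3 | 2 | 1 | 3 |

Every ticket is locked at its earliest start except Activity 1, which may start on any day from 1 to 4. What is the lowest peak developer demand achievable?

Activity 1@1: d1:13  d2:11  d3:7  d4:0  d5:0 → peak 13
Activity 1@2: d1:11  d2:11  d3:9  d4:0  d5:0 → peak 11
Activity 1@3: d1:11  d2:9  d3:9  d4:2  d5:0 → peak 11
Activity 1@4: d1:11  d2:9  d3:7  d4:2  d5:2 → peak 11
Best is Activity 1@2, peak 11.

11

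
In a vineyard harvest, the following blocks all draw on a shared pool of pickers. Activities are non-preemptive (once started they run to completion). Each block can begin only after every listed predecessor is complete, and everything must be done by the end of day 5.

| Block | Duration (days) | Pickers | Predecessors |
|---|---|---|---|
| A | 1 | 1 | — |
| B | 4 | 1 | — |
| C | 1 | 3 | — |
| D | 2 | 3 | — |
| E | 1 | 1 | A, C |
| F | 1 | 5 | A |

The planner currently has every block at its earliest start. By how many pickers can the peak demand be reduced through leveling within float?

5

Early-start peak: d1:8  d2:10  d3:1  d4:1  d5:0 ⇒ 10.
Leveled (A@1, B@1, C@1, D@2, E@2, F@5): d1:5  d2:5  d3:4  d4:1  d5:5 ⇒ 5.
Reduction 10 − 5 = 5.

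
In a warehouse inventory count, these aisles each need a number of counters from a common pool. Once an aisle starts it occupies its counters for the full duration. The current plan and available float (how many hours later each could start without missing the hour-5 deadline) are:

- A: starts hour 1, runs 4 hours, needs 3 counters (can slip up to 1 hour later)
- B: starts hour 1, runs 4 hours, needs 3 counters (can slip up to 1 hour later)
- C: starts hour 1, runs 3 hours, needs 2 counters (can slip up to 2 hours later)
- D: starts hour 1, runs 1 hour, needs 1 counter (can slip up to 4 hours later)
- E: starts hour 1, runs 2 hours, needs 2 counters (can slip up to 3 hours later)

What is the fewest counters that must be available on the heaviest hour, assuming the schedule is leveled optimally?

8

Early-start (A@1, B@1, C@1, D@1, E@1) gives peak 11: h1:11  h2:10  h3:8  h4:6  h5:0.
Shift D→5, E→4.
Schedule A@1, B@1, C@1, D@5, E@4: h1:8  h2:8  h3:8  h4:8  h5:3 — peak 8.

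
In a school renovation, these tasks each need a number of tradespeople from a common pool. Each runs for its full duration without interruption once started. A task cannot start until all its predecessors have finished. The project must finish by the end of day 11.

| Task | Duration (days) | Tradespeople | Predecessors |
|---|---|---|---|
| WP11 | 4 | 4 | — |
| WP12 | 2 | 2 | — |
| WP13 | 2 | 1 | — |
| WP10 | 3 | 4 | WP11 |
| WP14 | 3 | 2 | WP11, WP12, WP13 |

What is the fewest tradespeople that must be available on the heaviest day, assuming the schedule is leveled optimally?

6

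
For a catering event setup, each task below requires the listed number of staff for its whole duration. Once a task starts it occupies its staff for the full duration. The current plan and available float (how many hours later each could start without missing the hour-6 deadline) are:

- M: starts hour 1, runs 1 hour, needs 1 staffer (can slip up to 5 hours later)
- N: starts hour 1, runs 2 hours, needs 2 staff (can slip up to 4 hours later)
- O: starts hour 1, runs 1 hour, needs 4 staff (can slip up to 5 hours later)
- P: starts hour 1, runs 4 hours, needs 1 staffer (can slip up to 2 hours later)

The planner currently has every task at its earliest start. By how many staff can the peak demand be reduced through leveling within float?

4

Early-start peak: h1:8  h2:3  h3:1  h4:1  h5:0  h6:0 ⇒ 8.
Leveled (M@1, N@1, O@5, P@1): h1:4  h2:3  h3:1  h4:1  h5:4  h6:0 ⇒ 4.
Reduction 8 − 4 = 4.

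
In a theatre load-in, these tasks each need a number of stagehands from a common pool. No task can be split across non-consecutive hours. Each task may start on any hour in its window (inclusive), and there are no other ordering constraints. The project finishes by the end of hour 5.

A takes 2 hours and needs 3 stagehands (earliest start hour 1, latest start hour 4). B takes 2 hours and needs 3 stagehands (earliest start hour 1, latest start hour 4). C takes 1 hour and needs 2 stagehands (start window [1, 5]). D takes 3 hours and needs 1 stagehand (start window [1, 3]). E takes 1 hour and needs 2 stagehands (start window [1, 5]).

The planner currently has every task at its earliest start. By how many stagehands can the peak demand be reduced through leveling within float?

7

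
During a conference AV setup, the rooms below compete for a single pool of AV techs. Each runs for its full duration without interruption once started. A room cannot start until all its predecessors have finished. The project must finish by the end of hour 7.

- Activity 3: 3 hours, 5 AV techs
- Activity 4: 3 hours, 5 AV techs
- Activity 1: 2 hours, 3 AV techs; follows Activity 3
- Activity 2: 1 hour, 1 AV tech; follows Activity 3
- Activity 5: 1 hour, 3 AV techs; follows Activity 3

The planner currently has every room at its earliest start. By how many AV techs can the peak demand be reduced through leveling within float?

2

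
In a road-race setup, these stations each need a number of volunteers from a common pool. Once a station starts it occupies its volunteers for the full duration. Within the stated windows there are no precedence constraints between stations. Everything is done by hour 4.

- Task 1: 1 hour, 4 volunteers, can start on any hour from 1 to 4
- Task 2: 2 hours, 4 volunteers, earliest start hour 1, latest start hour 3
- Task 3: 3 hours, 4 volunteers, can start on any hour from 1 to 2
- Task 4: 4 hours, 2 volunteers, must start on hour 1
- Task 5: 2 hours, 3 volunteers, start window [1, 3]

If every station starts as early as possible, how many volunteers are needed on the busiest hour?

Early-start schedule: Task 1@1, Task 2@1, Task 3@1, Task 4@1, Task 5@1.
Load per hour: hour 1: 17, hour 2: 13, hour 3: 6, hour 4: 2.
Peak is 17.

17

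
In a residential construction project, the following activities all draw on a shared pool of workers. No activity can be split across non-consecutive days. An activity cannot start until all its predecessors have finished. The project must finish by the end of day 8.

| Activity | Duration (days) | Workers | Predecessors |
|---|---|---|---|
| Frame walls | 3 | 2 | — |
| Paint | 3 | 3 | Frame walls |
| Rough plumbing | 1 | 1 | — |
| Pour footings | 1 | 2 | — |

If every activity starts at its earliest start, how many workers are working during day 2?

2

At early start, day 2 has: Frame walls.
Demand: 2 = 2.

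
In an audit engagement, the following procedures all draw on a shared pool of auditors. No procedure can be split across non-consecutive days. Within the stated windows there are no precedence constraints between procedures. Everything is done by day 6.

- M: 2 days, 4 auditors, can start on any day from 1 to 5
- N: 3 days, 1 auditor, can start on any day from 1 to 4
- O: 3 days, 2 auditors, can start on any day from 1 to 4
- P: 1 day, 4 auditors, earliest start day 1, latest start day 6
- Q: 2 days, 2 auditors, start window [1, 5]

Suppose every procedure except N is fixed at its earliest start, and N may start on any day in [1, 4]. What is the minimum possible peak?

N@1: d1:13  d2:9  d3:3  d4:0  d5:0  d6:0 → peak 13
N@2: d1:12  d2:9  d3:3  d4:1  d5:0  d6:0 → peak 12
N@3: d1:12  d2:8  d3:3  d4:1  d5:1  d6:0 → peak 12
N@4: d1:12  d2:8  d3:2  d4:1  d5:1  d6:1 → peak 12
Best is N@2, peak 12.

12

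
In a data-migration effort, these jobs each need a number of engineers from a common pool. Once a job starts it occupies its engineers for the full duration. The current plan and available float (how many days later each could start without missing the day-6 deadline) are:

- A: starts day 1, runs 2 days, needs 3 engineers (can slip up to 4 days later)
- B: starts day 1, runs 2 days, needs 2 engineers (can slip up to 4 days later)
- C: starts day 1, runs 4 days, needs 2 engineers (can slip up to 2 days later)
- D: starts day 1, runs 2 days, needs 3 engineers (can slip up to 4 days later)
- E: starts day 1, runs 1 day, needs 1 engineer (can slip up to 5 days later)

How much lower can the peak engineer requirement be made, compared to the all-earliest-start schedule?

Early-start peak: d1:11  d2:10  d3:2  d4:2  d5:0  d6:0 ⇒ 11.
Leveled (A@1, B@1, C@3, D@3, E@5): d1:5  d2:5  d3:5  d4:5  d5:3  d6:2 ⇒ 5.
Reduction 11 − 5 = 6.

6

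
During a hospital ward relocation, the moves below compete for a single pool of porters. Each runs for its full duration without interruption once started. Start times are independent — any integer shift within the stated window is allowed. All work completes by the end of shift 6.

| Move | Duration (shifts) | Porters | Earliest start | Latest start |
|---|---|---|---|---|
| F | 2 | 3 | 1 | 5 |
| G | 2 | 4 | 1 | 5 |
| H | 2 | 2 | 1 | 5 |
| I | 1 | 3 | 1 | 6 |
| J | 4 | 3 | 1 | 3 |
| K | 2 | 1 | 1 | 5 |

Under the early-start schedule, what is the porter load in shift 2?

At early start, shift 2 has: F, G, H, J, K.
Demand: 3 + 4 + 2 + 3 + 1 = 13.

13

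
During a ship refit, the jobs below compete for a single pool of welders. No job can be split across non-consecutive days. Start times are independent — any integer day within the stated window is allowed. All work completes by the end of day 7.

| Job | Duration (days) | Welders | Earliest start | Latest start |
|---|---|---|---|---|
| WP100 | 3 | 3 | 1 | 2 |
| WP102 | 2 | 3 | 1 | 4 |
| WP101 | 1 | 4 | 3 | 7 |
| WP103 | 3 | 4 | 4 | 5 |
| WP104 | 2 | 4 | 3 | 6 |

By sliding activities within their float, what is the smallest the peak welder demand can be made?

8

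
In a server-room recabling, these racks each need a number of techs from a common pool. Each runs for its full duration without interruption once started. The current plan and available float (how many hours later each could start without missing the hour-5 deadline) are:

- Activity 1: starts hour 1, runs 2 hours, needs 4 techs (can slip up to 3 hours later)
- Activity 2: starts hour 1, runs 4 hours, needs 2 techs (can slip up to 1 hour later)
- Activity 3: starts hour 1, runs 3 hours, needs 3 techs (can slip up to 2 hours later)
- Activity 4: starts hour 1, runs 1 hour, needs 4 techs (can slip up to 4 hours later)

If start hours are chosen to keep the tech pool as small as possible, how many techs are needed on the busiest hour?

Early-start (Activity 1@1, Activity 2@1, Activity 3@1, Activity 4@1) gives peak 13: h1:13  h2:9  h3:5  h4:2  h5:0.
Shift Activity 3→3, Activity 4→5.
Schedule Activity 1@1, Activity 2@1, Activity 3@3, Activity 4@5: h1:6  h2:6  h3:5  h4:5  h5:7 — peak 7.

7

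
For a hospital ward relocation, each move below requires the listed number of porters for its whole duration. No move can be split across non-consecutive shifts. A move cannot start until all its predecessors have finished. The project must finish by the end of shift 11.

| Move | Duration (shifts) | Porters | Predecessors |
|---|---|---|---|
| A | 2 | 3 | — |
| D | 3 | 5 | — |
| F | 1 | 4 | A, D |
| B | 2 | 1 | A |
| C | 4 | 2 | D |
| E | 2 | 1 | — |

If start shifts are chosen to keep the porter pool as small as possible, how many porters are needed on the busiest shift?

5

Early-start (A@1, D@1, F@4, B@3, C@4, E@1) gives peak 9: s1:9  s2:9  s3:6  s4:7  s5:2  s6:2  s7:2  s8:0  s9:0  s10:0  s11:0.
Shift D→3, F→6, B→6, C→7.
Schedule A@1, D@3, F@6, B@6, C@7, E@1: s1:4  s2:4  s3:5  s4:5  s5:5  s6:5  s7:3  s8:2  s9:2  s10:2  s11:0 — peak 5.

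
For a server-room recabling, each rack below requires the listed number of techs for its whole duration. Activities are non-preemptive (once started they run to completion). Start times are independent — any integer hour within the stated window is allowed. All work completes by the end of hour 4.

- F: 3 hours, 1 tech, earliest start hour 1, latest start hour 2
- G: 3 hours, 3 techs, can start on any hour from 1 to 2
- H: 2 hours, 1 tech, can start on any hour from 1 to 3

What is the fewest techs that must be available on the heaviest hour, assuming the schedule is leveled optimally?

Schedule F@1, G@1, H@1: h1:5  h2:5  h3:4  h4:0 — peak 5.
No arrangement of the 12 feasible schedules does better.

5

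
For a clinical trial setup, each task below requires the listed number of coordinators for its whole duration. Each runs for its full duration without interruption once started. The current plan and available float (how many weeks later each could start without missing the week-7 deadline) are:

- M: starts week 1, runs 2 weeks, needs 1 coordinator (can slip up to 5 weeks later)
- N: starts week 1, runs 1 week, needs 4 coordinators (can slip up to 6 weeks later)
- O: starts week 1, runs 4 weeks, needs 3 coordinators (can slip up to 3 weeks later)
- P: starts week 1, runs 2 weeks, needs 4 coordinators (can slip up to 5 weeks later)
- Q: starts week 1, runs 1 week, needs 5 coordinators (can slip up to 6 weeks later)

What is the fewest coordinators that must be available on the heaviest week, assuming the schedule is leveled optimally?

7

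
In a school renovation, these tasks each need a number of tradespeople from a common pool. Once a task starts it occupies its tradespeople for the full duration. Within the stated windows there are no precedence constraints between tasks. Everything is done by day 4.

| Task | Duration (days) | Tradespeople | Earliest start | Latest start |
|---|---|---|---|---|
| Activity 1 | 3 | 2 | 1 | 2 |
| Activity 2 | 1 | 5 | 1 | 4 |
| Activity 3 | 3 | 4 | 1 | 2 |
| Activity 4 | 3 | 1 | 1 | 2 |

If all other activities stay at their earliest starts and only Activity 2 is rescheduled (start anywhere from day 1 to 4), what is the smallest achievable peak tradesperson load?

Activity 2@1: d1:12  d2:7  d3:7  d4:0 → peak 12
Activity 2@2: d1:7  d2:12  d3:7  d4:0 → peak 12
Activity 2@3: d1:7  d2:7  d3:12  d4:0 → peak 12
Activity 2@4: d1:7  d2:7  d3:7  d4:5 → peak 7
Best is Activity 2@4, peak 7.

7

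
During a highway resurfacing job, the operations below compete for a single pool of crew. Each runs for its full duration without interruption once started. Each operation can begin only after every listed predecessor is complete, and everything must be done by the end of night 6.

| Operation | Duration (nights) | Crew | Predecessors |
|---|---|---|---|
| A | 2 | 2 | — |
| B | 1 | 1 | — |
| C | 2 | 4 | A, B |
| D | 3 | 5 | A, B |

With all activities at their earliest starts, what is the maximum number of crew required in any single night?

9

Early-start schedule: A@1, B@1, C@3, D@3.
Load per night: night 1: 3, night 2: 2, night 3: 9, night 4: 9, night 5: 5, night 6: 0.
Peak is 9.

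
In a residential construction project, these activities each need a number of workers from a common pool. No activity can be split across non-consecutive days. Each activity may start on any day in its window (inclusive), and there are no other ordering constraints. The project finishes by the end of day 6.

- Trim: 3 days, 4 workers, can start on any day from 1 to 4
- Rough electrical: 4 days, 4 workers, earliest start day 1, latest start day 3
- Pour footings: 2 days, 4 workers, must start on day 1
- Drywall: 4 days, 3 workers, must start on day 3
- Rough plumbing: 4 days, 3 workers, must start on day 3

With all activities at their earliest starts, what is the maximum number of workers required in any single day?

Early-start schedule: Trim@1, Rough electrical@1, Pour footings@1, Drywall@3, Rough plumbing@3.
Load per day: day 1: 12, day 2: 12, day 3: 14, day 4: 10, day 5: 6, day 6: 6.
Peak is 14.

14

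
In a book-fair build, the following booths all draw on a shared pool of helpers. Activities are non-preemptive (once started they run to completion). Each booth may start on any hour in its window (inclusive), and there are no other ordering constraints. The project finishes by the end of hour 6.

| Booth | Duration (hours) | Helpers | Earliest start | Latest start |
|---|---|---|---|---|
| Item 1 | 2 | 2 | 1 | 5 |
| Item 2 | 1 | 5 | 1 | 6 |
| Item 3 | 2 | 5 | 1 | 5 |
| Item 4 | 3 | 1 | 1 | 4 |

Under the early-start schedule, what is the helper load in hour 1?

13

At early start, hour 1 has: Item 1, Item 2, Item 3, Item 4.
Demand: 2 + 5 + 5 + 1 = 13.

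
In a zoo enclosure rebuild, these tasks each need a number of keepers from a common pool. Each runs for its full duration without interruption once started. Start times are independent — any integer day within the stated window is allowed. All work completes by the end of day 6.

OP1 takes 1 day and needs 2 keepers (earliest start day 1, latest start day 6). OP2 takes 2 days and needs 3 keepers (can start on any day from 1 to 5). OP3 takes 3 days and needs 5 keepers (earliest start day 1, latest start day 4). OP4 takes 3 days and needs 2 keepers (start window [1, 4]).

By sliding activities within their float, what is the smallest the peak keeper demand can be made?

5

Early-start (OP1@1, OP2@1, OP3@1, OP4@1) gives peak 12: d1:12  d2:10  d3:7  d4:0  d5:0  d6:0.
Shift OP2→2, OP3→4.
Schedule OP1@1, OP2@2, OP3@4, OP4@1: d1:4  d2:5  d3:5  d4:5  d5:5  d6:5 — peak 5.
Total keeper-days = 29 over 6 days ⇒ peak ≥ ⌈29/6⌉ = 5, so 5 is optimal.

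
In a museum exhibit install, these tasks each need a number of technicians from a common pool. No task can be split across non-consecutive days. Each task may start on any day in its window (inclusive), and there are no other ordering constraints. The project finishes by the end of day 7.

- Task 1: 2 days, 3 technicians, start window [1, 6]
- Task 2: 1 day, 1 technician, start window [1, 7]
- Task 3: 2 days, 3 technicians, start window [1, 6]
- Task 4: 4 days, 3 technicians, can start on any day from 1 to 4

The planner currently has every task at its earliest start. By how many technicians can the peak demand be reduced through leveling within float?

4

Early-start peak: d1:10  d2:9  d3:3  d4:3  d5:0  d6:0  d7:0 ⇒ 10.
Leveled (Task 1@1, Task 2@1, Task 3@2, Task 4@3): d1:4  d2:6  d3:6  d4:3  d5:3  d6:3  d7:0 ⇒ 6.
Reduction 10 − 6 = 4.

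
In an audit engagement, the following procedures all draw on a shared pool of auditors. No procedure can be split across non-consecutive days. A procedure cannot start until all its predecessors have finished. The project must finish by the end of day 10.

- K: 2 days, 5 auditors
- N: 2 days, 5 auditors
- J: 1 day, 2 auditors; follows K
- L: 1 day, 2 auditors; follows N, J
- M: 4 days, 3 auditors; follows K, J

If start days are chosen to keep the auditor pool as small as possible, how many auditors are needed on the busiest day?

5

Early-start (K@1, N@1, J@3, L@4, M@4) gives peak 10: d1:10  d2:10  d3:2  d4:5  d5:3  d6:3  d7:3  d8:0  d9:0  d10:0.
Shift N→3, J→5, L→6, M→6.
Schedule K@1, N@3, J@5, L@6, M@6: d1:5  d2:5  d3:5  d4:5  d5:2  d6:5  d7:3  d8:3  d9:3  d10:0 — peak 5.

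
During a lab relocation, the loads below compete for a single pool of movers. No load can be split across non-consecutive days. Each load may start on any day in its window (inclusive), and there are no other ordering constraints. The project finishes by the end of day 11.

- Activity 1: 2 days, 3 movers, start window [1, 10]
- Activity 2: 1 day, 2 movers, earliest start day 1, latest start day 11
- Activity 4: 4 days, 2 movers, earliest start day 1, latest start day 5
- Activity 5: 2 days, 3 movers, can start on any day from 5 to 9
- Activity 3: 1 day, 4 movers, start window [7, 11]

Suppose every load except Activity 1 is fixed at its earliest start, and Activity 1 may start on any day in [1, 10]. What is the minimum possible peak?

Activity 1@1: d1:7  d2:5  d3:2  d4:2  d5:3  d6:3  d7:4  d8:0  d9:0  d10:0  d11:0 → peak 7
Activity 1@2: d1:4  d2:5  d3:5  d4:2  d5:3  d6:3  d7:4  d8:0  d9:0  d10:0  d11:0 → peak 5
Activity 1@3: d1:4  d2:2  d3:5  d4:5  d5:3  d6:3  d7:4  d8:0  d9:0  d10:0  d11:0 → peak 5
Activity 1@4: d1:4  d2:2  d3:2  d4:5  d5:6  d6:3  d7:4  d8:0  d9:0  d10:0  d11:0 → peak 6
Activity 1@5: d1:4  d2:2  d3:2  d4:2  d5:6  d6:6  d7:4  d8:0  d9:0  d10:0  d11:0 → peak 6
Activity 1@6: d1:4  d2:2  d3:2  d4:2  d5:3  d6:6  d7:7  d8:0  d9:0  d10:0  d11:0 → peak 7
Activity 1@7: d1:4  d2:2  d3:2  d4:2  d5:3  d6:3  d7:7  d8:3  d9:0  d10:0  d11:0 → peak 7
Activity 1@8: d1:4  d2:2  d3:2  d4:2  d5:3  d6:3  d7:4  d8:3  d9:3  d10:0  d11:0 → peak 4
Activity 1@9: d1:4  d2:2  d3:2  d4:2  d5:3  d6:3  d7:4  d8:0  d9:3  d10:3  d11:0 → peak 4
Activity 1@10: d1:4  d2:2  d3:2  d4:2  d5:3  d6:3  d7:4  d8:0  d9:0  d10:3  d11:3 → peak 4
Best is Activity 1@8, peak 4.

4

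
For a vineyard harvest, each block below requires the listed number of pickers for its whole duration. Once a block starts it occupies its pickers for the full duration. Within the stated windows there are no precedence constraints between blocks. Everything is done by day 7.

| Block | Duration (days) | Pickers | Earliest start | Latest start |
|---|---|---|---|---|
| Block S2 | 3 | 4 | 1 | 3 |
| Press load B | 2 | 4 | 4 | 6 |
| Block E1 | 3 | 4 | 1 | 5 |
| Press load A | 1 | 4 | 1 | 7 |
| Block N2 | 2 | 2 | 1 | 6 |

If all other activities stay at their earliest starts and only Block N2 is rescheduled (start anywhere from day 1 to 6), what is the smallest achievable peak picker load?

Block N2@1: d1:14  d2:10  d3:8  d4:4  d5:4  d6:0  d7:0 → peak 14
Block N2@2: d1:12  d2:10  d3:10  d4:4  d5:4  d6:0  d7:0 → peak 12
Block N2@3: d1:12  d2:8  d3:10  d4:6  d5:4  d6:0  d7:0 → peak 12
Block N2@4: d1:12  d2:8  d3:8  d4:6  d5:6  d6:0  d7:0 → peak 12
Block N2@5: d1:12  d2:8  d3:8  d4:4  d5:6  d6:2  d7:0 → peak 12
Block N2@6: d1:12  d2:8  d3:8  d4:4  d5:4  d6:2  d7:2 → peak 12
Best is Block N2@2, peak 12.

12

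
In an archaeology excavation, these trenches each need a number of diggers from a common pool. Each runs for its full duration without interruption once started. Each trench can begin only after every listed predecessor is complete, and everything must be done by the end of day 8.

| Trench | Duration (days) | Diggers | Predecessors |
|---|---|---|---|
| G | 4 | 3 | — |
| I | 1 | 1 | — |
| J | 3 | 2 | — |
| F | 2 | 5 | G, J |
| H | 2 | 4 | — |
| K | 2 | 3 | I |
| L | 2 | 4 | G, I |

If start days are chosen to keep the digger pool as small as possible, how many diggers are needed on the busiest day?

Early-start (G@1, I@1, J@1, F@5, H@1, K@2, L@5) gives peak 12: d1:10  d2:12  d3:8  d4:3  d5:9  d6:9  d7:0  d8:0.
Shift H→7, L→7.
Schedule G@1, I@1, J@1, F@5, H@7, K@2, L@7: d1:6  d2:8  d3:8  d4:3  d5:5  d6:5  d7:8  d8:8 — peak 8.

8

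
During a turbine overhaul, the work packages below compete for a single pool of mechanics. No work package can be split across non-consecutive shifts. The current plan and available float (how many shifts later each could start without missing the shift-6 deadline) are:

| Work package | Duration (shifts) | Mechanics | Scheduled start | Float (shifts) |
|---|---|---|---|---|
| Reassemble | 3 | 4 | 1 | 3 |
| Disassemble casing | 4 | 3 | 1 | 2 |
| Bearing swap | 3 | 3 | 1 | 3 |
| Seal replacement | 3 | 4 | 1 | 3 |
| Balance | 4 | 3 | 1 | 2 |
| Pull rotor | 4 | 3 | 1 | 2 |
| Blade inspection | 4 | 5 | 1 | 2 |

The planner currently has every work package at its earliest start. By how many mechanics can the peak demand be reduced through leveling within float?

Early-start peak: s1:25  s2:25  s3:25  s4:14  s5:0  s6:0 ⇒ 25.
Leveled (Reassemble@1, Disassemble casing@1, Bearing swap@1, Seal replacement@4, Balance@1, Pull rotor@1, Blade inspection@1): s1:21  s2:21  s3:21  s4:18  s5:4  s6:4 ⇒ 21.
Reduction 25 − 21 = 4.

4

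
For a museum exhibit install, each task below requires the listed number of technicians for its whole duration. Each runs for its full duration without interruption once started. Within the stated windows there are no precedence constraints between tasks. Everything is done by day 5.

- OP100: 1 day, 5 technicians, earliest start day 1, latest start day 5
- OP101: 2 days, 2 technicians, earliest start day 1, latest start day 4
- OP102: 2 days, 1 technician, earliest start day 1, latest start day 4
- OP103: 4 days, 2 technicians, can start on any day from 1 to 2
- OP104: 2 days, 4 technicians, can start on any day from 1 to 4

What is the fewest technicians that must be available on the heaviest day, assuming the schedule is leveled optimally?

6

Early-start (OP100@1, OP101@1, OP102@1, OP103@1, OP104@1) gives peak 14: d1:14  d2:9  d3:2  d4:2  d5:0.
Shift OP101→2, OP103→2, OP104→4.
Schedule OP100@1, OP101@2, OP102@1, OP103@2, OP104@4: d1:6  d2:5  d3:4  d4:6  d5:6 — peak 6.
Total technician-days = 27 over 5 days ⇒ peak ≥ ⌈27/5⌉ = 6, so 6 is optimal.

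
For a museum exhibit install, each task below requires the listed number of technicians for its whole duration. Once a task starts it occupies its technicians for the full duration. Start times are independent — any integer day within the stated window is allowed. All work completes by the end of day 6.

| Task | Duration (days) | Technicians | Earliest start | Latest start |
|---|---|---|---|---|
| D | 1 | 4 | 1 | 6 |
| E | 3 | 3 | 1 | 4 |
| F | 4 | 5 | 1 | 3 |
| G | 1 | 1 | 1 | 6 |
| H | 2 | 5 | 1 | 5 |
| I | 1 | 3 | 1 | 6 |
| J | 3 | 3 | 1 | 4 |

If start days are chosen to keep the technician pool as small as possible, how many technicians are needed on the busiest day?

11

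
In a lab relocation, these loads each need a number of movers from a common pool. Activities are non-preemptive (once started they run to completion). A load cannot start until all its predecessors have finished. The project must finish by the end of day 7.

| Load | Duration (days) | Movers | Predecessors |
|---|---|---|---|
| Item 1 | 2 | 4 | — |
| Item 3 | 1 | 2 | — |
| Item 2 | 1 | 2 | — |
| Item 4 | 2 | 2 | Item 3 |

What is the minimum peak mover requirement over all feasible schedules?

4

Early-start (Item 1@1, Item 3@1, Item 2@1, Item 4@2) gives peak 8: d1:8  d2:6  d3:2  d4:0  d5:0  d6:0  d7:0.
Shift Item 3→3, Item 2→3, Item 4→4.
Schedule Item 1@1, Item 3@3, Item 2@3, Item 4@4: d1:4  d2:4  d3:4  d4:2  d5:2  d6:0  d7:0 — peak 4.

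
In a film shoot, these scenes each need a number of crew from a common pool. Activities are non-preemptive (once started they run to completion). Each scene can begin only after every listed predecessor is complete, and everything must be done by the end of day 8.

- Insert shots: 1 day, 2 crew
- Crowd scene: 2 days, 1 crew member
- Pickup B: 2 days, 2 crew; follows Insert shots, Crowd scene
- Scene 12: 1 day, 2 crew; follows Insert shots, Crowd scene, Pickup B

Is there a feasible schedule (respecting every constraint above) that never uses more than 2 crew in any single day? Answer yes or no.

yes

Schedule Insert shots@1, Crowd scene@2, Pickup B@4, Scene 12@6: d1:2  d2:1  d3:1  d4:2  d5:2  d6:2  d7:0  d8:0 — peak 2 ≤ 2.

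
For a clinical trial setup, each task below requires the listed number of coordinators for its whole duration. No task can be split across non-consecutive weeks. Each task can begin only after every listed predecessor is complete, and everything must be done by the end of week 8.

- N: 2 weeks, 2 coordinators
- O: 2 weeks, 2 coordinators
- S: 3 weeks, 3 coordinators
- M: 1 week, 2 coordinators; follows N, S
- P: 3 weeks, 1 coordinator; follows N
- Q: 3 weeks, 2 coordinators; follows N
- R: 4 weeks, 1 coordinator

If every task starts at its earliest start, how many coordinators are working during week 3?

7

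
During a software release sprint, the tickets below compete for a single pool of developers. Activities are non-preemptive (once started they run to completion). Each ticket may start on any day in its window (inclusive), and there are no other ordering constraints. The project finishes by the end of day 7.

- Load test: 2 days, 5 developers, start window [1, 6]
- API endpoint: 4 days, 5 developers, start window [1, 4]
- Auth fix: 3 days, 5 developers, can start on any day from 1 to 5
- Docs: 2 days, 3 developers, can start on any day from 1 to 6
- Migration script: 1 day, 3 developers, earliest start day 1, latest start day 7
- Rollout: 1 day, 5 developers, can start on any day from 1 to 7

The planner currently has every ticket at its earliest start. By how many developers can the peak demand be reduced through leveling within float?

Early-start peak: d1:26  d2:18  d3:10  d4:5  d5:0  d6:0  d7:0 ⇒ 26.
Leveled (Load test@1, API endpoint@1, Auth fix@3, Docs@5, Migration script@6, Rollout@7): d1:10  d2:10  d3:10  d4:10  d5:8  d6:6  d7:5 ⇒ 10.
Reduction 26 − 10 = 16.

16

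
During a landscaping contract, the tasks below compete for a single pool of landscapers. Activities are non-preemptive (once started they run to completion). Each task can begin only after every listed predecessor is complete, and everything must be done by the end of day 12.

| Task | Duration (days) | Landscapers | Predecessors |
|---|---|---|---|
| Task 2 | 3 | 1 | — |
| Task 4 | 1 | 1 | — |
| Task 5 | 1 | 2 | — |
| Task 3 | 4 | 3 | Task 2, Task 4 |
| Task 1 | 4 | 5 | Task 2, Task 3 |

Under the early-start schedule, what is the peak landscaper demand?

Early-start schedule: Task 2@1, Task 4@1, Task 5@1, Task 3@4, Task 1@8.
Load per day: day 1: 4, day 2: 1, day 3: 1, day 4: 3, day 5: 3, day 6: 3, day 7: 3, day 8: 5, day 9: 5, day 10: 5, day 11: 5, day 12: 0.
Peak is 5.

5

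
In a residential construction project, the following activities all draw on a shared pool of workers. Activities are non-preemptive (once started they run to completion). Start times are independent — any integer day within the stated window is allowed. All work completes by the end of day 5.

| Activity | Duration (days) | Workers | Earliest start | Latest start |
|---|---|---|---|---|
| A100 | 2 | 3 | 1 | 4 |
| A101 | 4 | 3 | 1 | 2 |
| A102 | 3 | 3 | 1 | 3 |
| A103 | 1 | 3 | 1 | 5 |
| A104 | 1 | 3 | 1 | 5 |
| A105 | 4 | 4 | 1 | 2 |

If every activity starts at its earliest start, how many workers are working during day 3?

10

At early start, day 3 has: A101, A102, A105.
Demand: 3 + 3 + 4 = 10.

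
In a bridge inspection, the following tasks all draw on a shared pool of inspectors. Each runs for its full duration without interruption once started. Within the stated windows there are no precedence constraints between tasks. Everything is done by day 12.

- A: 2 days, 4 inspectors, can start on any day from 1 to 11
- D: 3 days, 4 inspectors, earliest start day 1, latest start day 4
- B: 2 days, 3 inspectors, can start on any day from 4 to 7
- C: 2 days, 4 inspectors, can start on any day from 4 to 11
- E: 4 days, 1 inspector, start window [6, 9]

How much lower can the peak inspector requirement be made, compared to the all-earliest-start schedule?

4

Early-start peak: d1:8  d2:8  d3:4  d4:7  d5:7  d6:1  d7:1  d8:1  d9:1  d10:0  d11:0  d12:0 ⇒ 8.
Leveled (A@1, D@3, B@6, C@10, E@6): d1:4  d2:4  d3:4  d4:4  d5:4  d6:4  d7:4  d8:1  d9:1  d10:4  d11:4  d12:0 ⇒ 4.
Reduction 8 − 4 = 4.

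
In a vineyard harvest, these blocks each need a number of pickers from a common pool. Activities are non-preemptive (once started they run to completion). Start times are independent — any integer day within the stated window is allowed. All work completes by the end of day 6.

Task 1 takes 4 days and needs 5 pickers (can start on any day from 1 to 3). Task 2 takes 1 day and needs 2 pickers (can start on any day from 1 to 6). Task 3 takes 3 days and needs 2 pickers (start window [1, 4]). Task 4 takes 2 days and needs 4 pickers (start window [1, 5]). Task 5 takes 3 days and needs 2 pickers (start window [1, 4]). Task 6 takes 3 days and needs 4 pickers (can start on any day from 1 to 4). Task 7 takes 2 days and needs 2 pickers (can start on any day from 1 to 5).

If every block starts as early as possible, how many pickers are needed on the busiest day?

21

Early-start schedule: Task 1@1, Task 2@1, Task 3@1, Task 4@1, Task 5@1, Task 6@1, Task 7@1.
Load per day: day 1: 21, day 2: 19, day 3: 13, day 4: 5, day 5: 0, day 6: 0.
Peak is 21.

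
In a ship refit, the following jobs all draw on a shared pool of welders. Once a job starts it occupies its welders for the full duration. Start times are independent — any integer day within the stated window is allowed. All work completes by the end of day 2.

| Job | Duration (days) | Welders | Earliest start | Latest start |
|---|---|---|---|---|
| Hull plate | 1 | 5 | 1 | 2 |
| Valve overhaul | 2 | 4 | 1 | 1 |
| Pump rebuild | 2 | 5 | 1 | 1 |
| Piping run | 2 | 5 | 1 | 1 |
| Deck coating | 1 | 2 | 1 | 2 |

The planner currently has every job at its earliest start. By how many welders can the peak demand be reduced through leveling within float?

2

Early-start peak: d1:21  d2:14 ⇒ 21.
Leveled (Hull plate@1, Valve overhaul@1, Pump rebuild@1, Piping run@1, Deck coating@2): d1:19  d2:16 ⇒ 19.
Reduction 21 − 19 = 2.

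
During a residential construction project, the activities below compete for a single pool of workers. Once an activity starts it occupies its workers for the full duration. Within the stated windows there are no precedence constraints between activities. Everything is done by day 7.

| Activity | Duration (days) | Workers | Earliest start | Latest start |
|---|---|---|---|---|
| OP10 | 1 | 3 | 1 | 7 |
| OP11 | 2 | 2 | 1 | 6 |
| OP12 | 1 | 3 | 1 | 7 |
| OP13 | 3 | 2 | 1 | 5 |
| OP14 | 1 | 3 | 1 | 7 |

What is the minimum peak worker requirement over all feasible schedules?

4

Early-start (OP10@1, OP11@1, OP12@1, OP13@1, OP14@1) gives peak 13: d1:13  d2:4  d3:2  d4:0  d5:0  d6:0  d7:0.
Shift OP11→2, OP12→5, OP13→2, OP14→6.
Schedule OP10@1, OP11@2, OP12@5, OP13@2, OP14@6: d1:3  d2:4  d3:4  d4:2  d5:3  d6:3  d7:0 — peak 4.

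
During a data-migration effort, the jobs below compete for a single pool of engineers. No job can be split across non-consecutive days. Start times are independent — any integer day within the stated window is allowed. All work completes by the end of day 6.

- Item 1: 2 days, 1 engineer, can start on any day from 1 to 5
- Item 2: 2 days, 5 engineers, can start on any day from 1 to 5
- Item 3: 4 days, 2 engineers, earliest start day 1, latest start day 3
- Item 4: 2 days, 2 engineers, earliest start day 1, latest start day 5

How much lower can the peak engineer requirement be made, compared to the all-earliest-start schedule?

5

Early-start peak: d1:10  d2:10  d3:2  d4:2  d5:0  d6:0 ⇒ 10.
Leveled (Item 1@1, Item 2@5, Item 3@1, Item 4@1): d1:5  d2:5  d3:2  d4:2  d5:5  d6:5 ⇒ 5.
Reduction 10 − 5 = 5.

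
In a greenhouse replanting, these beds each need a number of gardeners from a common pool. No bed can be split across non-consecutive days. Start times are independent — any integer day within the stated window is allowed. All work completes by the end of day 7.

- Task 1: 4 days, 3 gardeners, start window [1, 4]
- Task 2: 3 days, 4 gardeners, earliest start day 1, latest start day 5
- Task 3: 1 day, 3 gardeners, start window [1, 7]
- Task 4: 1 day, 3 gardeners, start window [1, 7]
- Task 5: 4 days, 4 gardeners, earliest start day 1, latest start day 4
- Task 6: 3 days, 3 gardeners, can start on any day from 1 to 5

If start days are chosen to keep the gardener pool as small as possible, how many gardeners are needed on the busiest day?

Early-start (Task 1@1, Task 2@1, Task 3@1, Task 4@1, Task 5@1, Task 6@1) gives peak 20: d1:20  d2:14  d3:14  d4:7  d5:0  d6:0  d7:0.
Shift Task 2→5, Task 4→2, Task 5→4.
Schedule Task 1@1, Task 2@5, Task 3@1, Task 4@2, Task 5@4, Task 6@1: d1:9  d2:9  d3:6  d4:7  d5:8  d6:8  d7:8 — peak 9.

9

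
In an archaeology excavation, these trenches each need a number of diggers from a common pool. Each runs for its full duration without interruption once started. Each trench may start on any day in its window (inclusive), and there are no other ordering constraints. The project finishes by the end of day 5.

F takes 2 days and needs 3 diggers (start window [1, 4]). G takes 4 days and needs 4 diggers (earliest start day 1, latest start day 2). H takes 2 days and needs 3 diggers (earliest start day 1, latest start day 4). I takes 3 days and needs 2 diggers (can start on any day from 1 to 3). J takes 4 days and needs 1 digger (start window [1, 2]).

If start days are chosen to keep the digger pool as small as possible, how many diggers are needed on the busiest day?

10

Early-start (F@1, G@1, H@1, I@1, J@1) gives peak 13: d1:13  d2:13  d3:7  d4:5  d5:0.
Shift H→3.
Schedule F@1, G@1, H@3, I@1, J@1: d1:10  d2:10  d3:10  d4:8  d5:0 — peak 10.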